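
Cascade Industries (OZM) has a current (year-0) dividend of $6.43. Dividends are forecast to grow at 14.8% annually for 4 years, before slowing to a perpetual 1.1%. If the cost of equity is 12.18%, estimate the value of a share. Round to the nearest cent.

$91.60

Two-stage DDM. Project D₁…D_4 at 0.148, terminal growth 0.011, discount at r = 0.1218.
D_1 = 7.3816
D_2 = 8.4741
D_3 = 9.7283
D_4 = 11.1681
Terminal value at t=4: TV = D_5/(r−g) = 11.2909/(0.1218−0.011) = 101.9037
P₀ = 7.3816/(1+0.1218)^1 + 8.4741/(1+0.1218)^2 + 9.7283/(1+0.1218)^3 + 11.1681/(1+0.1218)^4 + 101.9037/(1+0.1218)^4 = 91.6042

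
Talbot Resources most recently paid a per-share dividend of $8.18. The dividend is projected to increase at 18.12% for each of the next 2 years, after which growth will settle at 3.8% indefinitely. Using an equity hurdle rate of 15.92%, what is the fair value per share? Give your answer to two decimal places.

$89.57

Two-stage DDM. Project D₁…D_2 at 0.1812, terminal growth 0.038, discount at r = 0.1592.
D_1 = 9.6622
D_2 = 11.4130
Terminal value at t=2: TV = D_3/(r−g) = 11.8467/(0.1592−0.038) = 97.7451
P₀ = 9.6622/(1+0.1592)^1 + 11.4130/(1+0.1592)^2 + 97.7451/(1+0.1592)^2 = 89.5695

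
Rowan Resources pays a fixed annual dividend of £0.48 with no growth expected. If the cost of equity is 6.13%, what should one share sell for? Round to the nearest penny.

Zero-growth DDM (perpetuity): P₀ = D/r = 0.48 / 0.0613 = 7.8303

£7.83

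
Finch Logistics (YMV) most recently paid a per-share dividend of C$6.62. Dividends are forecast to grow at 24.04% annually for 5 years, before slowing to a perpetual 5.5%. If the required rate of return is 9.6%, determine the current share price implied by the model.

C$365.01

Two-stage DDM. Project D₁…D_5 at 0.2404, terminal growth 0.055, discount at r = 0.096.
D_1 = 8.2114
D_2 = 10.1855
D_3 = 12.6341
D_4 = 15.6713
D_5 = 19.4387
Terminal value at t=5: TV = D_6/(r−g) = 20.5078/(0.096−0.055) = 500.1904
P₀ = 8.2114/(1+0.096)^1 + 10.1855/(1+0.096)^2 + 12.6341/(1+0.096)^3 + 15.6713/(1+0.096)^4 + 19.4387/(1+0.096)^5 + 500.1904/(1+0.096)^5 = 365.0085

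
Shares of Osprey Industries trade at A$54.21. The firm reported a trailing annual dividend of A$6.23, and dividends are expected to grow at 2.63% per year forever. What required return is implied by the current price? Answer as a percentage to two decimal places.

14.42%

Rearranging the constant-growth DDM: r = D₁/P₀ + g.
D₁ = 6.23 × (1 + 0.0263) = 6.3938.
r = 6.3938 / 54.21 + 0.0263 = 0.11795 + 0.0263 = 0.14425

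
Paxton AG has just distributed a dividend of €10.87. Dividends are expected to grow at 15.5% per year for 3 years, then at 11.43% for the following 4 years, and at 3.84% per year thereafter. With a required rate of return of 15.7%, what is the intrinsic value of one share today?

Three-stage DDM. Project D₁…D_7; terminal Gordon value at t=7 with g = 0.0384; discount at r = 0.157.
D_1 = 12.5549
D_2 = 14.5009
D_3 = 16.7485
D_4 = 18.6628
D_5 = 20.7960
D_6 = 23.1730
D_7 = 25.8217
TV_7 = 26.8132/(0.157−0.0384) = 226.0810
P₀ = Σ Dₜ/(1+r)ᵗ + TV_7/(1+r)^7 = 153.3634

€153.36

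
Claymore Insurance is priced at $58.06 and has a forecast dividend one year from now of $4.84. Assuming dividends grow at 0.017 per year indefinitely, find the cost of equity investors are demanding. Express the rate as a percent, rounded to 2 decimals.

Rearranging the constant-growth DDM: r = D₁/P₀ + g.
r = 4.8400 / 58.06 + 0.017 = 0.08336 + 0.017 = 0.10036

10.04%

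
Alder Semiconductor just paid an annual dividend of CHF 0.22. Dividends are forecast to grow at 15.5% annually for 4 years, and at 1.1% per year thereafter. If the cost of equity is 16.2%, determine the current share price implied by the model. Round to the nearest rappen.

Two-stage DDM. Project D₁…D_4 at 0.155, terminal growth 0.011, discount at r = 0.162.
D_1 = 0.2541
D_2 = 0.2935
D_3 = 0.3390
D_4 = 0.3915
Terminal value at t=4: TV = D_5/(r−g) = 0.3958/(0.162−0.011) = 2.6213
P₀ = 0.2541/(1+0.162)^1 + 0.2935/(1+0.162)^2 + 0.3390/(1+0.162)^3 + 0.3915/(1+0.162)^4 + 2.6213/(1+0.162)^4 = 2.3046

CHF 2.30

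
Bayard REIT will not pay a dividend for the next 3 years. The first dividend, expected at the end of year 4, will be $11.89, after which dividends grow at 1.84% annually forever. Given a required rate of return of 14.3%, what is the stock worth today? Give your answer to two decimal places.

$63.90

Deferred-dividend DDM. At t=3 the remaining stream is a growing perpetuity with first payment D_4 = 11.89.
V_3 = D_4/(r−g) = 11.89/(0.143−0.0184) = 95.4254
P₀ = V_3/(1+r)^3 = 95.4254/(1+0.143)^3 = 63.9036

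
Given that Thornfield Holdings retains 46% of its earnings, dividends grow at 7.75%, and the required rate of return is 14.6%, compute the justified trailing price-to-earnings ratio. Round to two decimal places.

Payout ratio b = 1 − 0.46 = 0.54.
Justified trailing P/E = b(1+g)/(r−g) = 0.54×(1+0.0775)/(0.146−0.0775) = 8.4942

8.49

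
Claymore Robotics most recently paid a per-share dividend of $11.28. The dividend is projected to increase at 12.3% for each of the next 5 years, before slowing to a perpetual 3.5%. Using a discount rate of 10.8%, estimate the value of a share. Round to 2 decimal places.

$229.78

Two-stage DDM. Project D₁…D_5 at 0.123, terminal growth 0.035, discount at r = 0.108.
D_1 = 12.6674
D_2 = 14.2255
D_3 = 15.9753
D_4 = 17.9402
D_5 = 20.1469
Terminal value at t=5: TV = D_6/(r−g) = 20.8520/(0.108−0.035) = 285.6442
P₀ = 12.6674/(1+0.108)^1 + 14.2255/(1+0.108)^2 + 15.9753/(1+0.108)^3 + 17.9402/(1+0.108)^4 + 20.1469/(1+0.108)^5 + 285.6442/(1+0.108)^5 = 229.7838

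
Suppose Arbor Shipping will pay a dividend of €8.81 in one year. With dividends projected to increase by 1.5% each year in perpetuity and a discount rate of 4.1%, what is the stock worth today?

€338.85

Gordon growth model: P₀ = D₁/(r − g), with D₁ = 8.81 given directly.
P₀ = 8.8100 / (0.041 − 0.015) = 8.8100 / 0.026 = 338.8462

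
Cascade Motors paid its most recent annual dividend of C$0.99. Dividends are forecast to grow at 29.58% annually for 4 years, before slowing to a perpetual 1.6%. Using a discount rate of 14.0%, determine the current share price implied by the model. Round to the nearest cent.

Two-stage DDM. Project D₁…D_4 at 0.2958, terminal growth 0.016, discount at r = 0.14.
D_1 = 1.2828
D_2 = 1.6623
D_3 = 2.1540
D_4 = 2.7912
Terminal value at t=4: TV = D_5/(r−g) = 2.8358/(0.14−0.016) = 22.8696
P₀ = 1.2828/(1+0.14)^1 + 1.6623/(1+0.14)^2 + 2.1540/(1+0.14)^3 + 2.7912/(1+0.14)^4 + 22.8696/(1+0.14)^4 = 19.0515

C$19.05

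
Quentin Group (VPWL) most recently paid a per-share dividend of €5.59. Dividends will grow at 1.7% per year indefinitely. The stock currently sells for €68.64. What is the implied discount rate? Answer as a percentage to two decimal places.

9.98%

Rearranging the constant-growth DDM: r = D₁/P₀ + g.
D₁ = 5.59 × (1 + 0.017) = 5.6850.
r = 5.6850 / 68.64 + 0.017 = 0.08282 + 0.017 = 0.09982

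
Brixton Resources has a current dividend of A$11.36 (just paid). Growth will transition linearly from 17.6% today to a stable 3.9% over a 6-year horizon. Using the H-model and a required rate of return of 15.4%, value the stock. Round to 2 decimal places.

H-model: P₀ = D₀[(1+g_L) + H(g_S−g_L)]/(r−g_L), with H = 6/2 = 3.
P₀ = 11.36 × [(1+0.039) + 3×(0.176−0.039)] / (0.154−0.039)
   = 11.36 × 1.4500 / 0.115 = 143.2348

A$143.23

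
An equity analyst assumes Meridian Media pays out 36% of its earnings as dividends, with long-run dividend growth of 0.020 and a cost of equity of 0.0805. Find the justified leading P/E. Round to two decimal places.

Justified leading P/E = b/(r−g) = 0.36/(0.0805−0.02) = 5.9504

5.95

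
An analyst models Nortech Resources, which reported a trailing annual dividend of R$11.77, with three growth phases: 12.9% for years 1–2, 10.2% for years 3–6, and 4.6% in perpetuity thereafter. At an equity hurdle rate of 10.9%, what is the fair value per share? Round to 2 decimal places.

R$269.68

Three-stage DDM. Project D₁…D_6; terminal Gordon value at t=6 with g = 0.046; discount at r = 0.109.
D_1 = 13.2883
D_2 = 15.0025
D_3 = 16.5328
D_4 = 18.2191
D_5 = 20.0775
D_6 = 22.1254
TV_6 = 23.1431/(0.109−0.046) = 367.3515
P₀ = Σ Dₜ/(1+r)ᵗ + TV_6/(1+r)^6 = 269.6750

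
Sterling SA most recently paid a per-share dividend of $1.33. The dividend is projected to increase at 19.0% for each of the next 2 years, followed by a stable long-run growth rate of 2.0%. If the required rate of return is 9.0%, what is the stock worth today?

$26.14

Two-stage DDM. Project D₁…D_2 at 0.19, terminal growth 0.02, discount at r = 0.09.
D_1 = 1.5827
D_2 = 1.8834
Terminal value at t=2: TV = D_3/(r−g) = 1.9211/(0.09−0.02) = 27.4440
P₀ = 1.5827/(1+0.09)^1 + 1.8834/(1+0.09)^2 + 27.4440/(1+0.09)^2 = 26.1363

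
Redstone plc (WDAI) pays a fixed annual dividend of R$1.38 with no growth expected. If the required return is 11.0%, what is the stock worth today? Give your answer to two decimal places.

R$12.55

Zero-growth DDM (perpetuity): P₀ = D/r = 1.38 / 0.11 = 12.5455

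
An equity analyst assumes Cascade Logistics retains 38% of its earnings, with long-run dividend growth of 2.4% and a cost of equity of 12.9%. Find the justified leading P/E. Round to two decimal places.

Payout ratio b = 1 − 0.38 = 0.62.
Justified leading P/E = b/(r−g) = 0.62/(0.129−0.024) = 5.9048

5.90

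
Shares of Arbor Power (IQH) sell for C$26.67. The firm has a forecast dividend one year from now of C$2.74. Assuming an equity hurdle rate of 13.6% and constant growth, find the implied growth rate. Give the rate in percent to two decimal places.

3.33%

From P₀ = D₁/(r − g), the implied growth is g = r − D₁/P₀.
g = 0.136 − 2.74/26.67 = 0.136 − 0.10274 = 0.03326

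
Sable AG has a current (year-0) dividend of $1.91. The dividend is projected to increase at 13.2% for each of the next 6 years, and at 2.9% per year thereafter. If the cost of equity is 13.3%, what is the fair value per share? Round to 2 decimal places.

$30.22

Two-stage DDM. Project D₁…D_6 at 0.132, terminal growth 0.029, discount at r = 0.133.
D_1 = 2.1621
D_2 = 2.4475
D_3 = 2.7706
D_4 = 3.1363
D_5 = 3.5503
D_6 = 4.0189
Terminal value at t=6: TV = D_7/(r−g) = 4.1355/(0.133−0.029) = 39.7644
P₀ = 2.1621/(1+0.133)^1 + 2.4475/(1+0.133)^2 + 2.7706/(1+0.133)^3 + 3.1363/(1+0.133)^4 + 3.5503/(1+0.133)^5 + 4.0189/(1+0.133)^6 + 39.7644/(1+0.133)^6 = 30.2228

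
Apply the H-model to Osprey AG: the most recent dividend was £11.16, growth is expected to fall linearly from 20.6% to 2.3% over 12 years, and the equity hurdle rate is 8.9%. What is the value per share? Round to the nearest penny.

£358.64

H-model: P₀ = D₀[(1+g_L) + H(g_S−g_L)]/(r−g_L), with H = 12/2 = 6.
P₀ = 11.16 × [(1+0.023) + 6×(0.206−0.023)] / (0.089−0.023)
   = 11.16 × 2.1210 / 0.066 = 358.6418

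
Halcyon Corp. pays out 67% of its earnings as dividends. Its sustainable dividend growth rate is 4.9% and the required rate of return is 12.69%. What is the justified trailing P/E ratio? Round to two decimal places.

Justified trailing P/E = b(1+g)/(r−g) = 0.67×(1+0.049)/(0.1269−0.049) = 9.0222

9.02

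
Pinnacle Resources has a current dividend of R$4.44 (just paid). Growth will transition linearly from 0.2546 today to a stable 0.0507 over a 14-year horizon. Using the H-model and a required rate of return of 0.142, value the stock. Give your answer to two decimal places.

H-model: P₀ = D₀[(1+g_L) + H(g_S−g_L)]/(r−g_L), with H = 14/2 = 7.
P₀ = 4.44 × [(1+0.0507) + 7×(0.2546−0.0507)] / (0.142−0.0507)
   = 4.44 × 2.4780 / 0.0913 = 120.5073

R$120.51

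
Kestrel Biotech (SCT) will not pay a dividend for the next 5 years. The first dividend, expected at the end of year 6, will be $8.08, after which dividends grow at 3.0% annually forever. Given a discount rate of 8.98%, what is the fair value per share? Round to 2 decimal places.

$87.90

Deferred-dividend DDM. At t=5 the remaining stream is a growing perpetuity with first payment D_6 = 8.08.
V_5 = D_6/(r−g) = 8.08/(0.0898−0.03) = 135.1171
P₀ = V_5/(1+r)^5 = 135.1171/(1+0.0898)^5 = 87.8974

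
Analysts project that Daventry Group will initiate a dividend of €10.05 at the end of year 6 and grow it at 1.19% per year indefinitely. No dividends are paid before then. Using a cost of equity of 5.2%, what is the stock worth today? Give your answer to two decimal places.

Deferred-dividend DDM. At t=5 the remaining stream is a growing perpetuity with first payment D_6 = 10.05.
V_5 = D_6/(r−g) = 10.05/(0.052−0.0119) = 250.6234
P₀ = V_5/(1+r)^5 = 250.6234/(1+0.052)^5 = 194.5105

€194.51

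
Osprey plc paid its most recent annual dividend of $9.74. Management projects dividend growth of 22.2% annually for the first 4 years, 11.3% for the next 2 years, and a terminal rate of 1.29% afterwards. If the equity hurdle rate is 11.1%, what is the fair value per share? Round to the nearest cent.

Three-stage DDM. Project D₁…D_6; terminal Gordon value at t=6 with g = 0.0129; discount at r = 0.111.
D_1 = 11.9023
D_2 = 14.5446
D_3 = 17.7735
D_4 = 21.7192
D_5 = 24.1735
D_6 = 26.9051
TV_6 = 27.2521/(0.111−0.0129) = 277.7996
P₀ = Σ Dₜ/(1+r)ᵗ + TV_6/(1+r)^6 = 226.0241

$226.02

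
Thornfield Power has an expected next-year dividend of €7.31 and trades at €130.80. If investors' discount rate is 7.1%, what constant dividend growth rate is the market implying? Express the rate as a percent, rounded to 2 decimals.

From P₀ = D₁/(r − g), the implied growth is g = r − D₁/P₀.
g = 0.071 − 7.31/130.80 = 0.071 − 0.05589 = 0.01511

1.51%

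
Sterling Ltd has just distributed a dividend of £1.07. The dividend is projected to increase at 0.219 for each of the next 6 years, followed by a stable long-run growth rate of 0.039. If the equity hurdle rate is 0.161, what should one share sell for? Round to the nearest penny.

Two-stage DDM. Project D₁…D_6 at 0.219, terminal growth 0.039, discount at r = 0.161.
D_1 = 1.3043
D_2 = 1.5900
D_3 = 1.9382
D_4 = 2.3626
D_5 = 2.8801
D_6 = 3.5108
Terminal value at t=6: TV = D_7/(r−g) = 3.6477/(0.161−0.039) = 29.8993
P₀ = 1.3043/(1+0.161)^1 + 1.5900/(1+0.161)^2 + 1.9382/(1+0.161)^3 + 2.3626/(1+0.161)^4 + 2.8801/(1+0.161)^5 + 3.5108/(1+0.161)^6 + 29.8993/(1+0.161)^6 = 19.8495

£19.85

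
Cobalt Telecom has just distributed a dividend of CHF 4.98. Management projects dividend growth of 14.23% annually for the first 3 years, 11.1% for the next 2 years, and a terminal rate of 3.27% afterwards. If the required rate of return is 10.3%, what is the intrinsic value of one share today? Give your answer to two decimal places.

Three-stage DDM. Project D₁…D_5; terminal Gordon value at t=5 with g = 0.0327; discount at r = 0.103.
D_1 = 5.6887
D_2 = 6.4981
D_3 = 7.4228
D_4 = 8.2468
D_5 = 9.1622
TV_5 = 9.4618/(0.103−0.0327) = 134.5913
P₀ = Σ Dₜ/(1+r)ᵗ + TV_5/(1+r)^5 = 109.6540

CHF 109.65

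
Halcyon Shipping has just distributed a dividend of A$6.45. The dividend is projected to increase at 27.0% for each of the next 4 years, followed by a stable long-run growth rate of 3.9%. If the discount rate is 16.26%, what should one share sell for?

Two-stage DDM. Project D₁…D_4 at 0.27, terminal growth 0.039, discount at r = 0.1626.
D_1 = 8.1915
D_2 = 10.4032
D_3 = 13.2121
D_4 = 16.7793
Terminal value at t=4: TV = D_5/(r−g) = 17.4337/(0.1626−0.039) = 141.0495
P₀ = 8.1915/(1+0.1626)^1 + 10.4032/(1+0.1626)^2 + 13.2121/(1+0.1626)^3 + 16.7793/(1+0.1626)^4 + 141.0495/(1+0.1626)^4 = 109.5407

A$109.54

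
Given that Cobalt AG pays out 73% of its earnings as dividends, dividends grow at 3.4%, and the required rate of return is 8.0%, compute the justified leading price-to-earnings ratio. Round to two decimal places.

Justified leading P/E = b/(r−g) = 0.73/(0.08−0.034) = 15.8696

15.87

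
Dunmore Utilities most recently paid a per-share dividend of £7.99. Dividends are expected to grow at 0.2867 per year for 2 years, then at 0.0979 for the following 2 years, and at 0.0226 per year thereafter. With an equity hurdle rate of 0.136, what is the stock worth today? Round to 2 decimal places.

£125.12

Three-stage DDM. Project D₁…D_4; terminal Gordon value at t=4 with g = 0.0226; discount at r = 0.136.
D_1 = 10.2807
D_2 = 13.2282
D_3 = 14.5233
D_4 = 15.9451
TV_4 = 16.3054/(0.136−0.0226) = 143.7870
P₀ = Σ Dₜ/(1+r)ᵗ + TV_4/(1+r)^4 = 125.1205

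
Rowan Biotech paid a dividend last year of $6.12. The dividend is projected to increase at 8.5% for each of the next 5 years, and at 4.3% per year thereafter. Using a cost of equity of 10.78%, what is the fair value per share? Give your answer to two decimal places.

Two-stage DDM. Project D₁…D_5 at 0.085, terminal growth 0.043, discount at r = 0.1078.
D_1 = 6.6402
D_2 = 7.2046
D_3 = 7.8170
D_4 = 8.4815
D_5 = 9.2024
Terminal value at t=5: TV = D_6/(r−g) = 9.5981/(0.1078−0.043) = 148.1185
P₀ = 6.6402/(1+0.1078)^1 + 7.2046/(1+0.1078)^2 + 7.8170/(1+0.1078)^3 + 8.4815/(1+0.1078)^4 + 9.2024/(1+0.1078)^5 + 148.1185/(1+0.1078)^5 = 117.5391

$117.54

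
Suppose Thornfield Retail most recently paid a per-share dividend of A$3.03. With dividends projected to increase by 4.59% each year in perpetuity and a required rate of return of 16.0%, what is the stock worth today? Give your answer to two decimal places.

Gordon growth model: P₀ = D₁/(r − g). D₁ = 3.03 × (1 + 0.0459) = 3.1691.
P₀ = 3.1691 / (0.16 − 0.0459) = 3.1691 / 0.1141 = 27.7746

A$27.77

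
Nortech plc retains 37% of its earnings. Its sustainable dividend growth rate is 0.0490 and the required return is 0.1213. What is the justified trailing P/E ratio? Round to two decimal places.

9.14

Payout ratio b = 1 − 0.37 = 0.63.
Justified trailing P/E = b(1+g)/(r−g) = 0.63×(1+0.049)/(0.1213−0.049) = 9.1407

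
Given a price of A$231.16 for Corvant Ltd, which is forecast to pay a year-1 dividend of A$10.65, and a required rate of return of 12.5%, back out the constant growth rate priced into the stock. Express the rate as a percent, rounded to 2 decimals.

7.89%

From P₀ = D₁/(r − g), the implied growth is g = r − D₁/P₀.
g = 0.125 − 10.65/231.16 = 0.125 − 0.04607 = 0.07893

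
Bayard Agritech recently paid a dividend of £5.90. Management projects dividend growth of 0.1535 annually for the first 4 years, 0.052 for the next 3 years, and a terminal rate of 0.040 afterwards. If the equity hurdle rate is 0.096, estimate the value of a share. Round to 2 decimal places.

Three-stage DDM. Project D₁…D_7; terminal Gordon value at t=7 with g = 0.04; discount at r = 0.096.
D_1 = 6.8056
D_2 = 7.8503
D_3 = 9.0553
D_4 = 10.4453
D_5 = 10.9885
D_6 = 11.5599
D_7 = 12.1610
TV_7 = 12.6474/(0.096−0.04) = 225.8473
P₀ = Σ Dₜ/(1+r)ᵗ + TV_7/(1+r)^7 = 165.7704

£165.77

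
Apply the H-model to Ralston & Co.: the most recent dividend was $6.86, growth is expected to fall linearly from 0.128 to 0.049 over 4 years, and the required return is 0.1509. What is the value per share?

$81.26

H-model: P₀ = D₀[(1+g_L) + H(g_S−g_L)]/(r−g_L), with H = 4/2 = 2.
P₀ = 6.86 × [(1+0.049) + 2×(0.128−0.049)] / (0.1509−0.049)
   = 6.86 × 1.2070 / 0.1019 = 81.2563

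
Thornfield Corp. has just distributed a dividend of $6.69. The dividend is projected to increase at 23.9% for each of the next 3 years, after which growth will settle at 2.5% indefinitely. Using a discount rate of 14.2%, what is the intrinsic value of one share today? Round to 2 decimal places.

Two-stage DDM. Project D₁…D_3 at 0.239, terminal growth 0.025, discount at r = 0.142.
D_1 = 8.2889
D_2 = 10.2700
D_3 = 12.7245
Terminal value at t=3: TV = D_4/(r−g) = 13.0426/(0.142−0.025) = 111.4751
P₀ = 8.2889/(1+0.142)^1 + 10.2700/(1+0.142)^2 + 12.7245/(1+0.142)^3 + 111.4751/(1+0.142)^3 = 98.5245

$98.52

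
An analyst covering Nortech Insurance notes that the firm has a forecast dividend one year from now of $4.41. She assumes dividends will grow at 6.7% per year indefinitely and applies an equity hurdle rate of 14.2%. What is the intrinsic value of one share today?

$58.80

Gordon growth model: P₀ = D₁/(r − g), with D₁ = 4.41 given directly.
P₀ = 4.4100 / (0.142 − 0.067) = 4.4100 / 0.075 = 58.8000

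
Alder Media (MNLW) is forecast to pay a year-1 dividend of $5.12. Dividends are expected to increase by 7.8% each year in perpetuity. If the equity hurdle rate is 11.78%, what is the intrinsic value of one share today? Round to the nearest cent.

Gordon growth model: P₀ = D₁/(r − g), with D₁ = 5.12 given directly.
P₀ = 5.1200 / (0.1178 − 0.078) = 5.1200 / 0.0398 = 128.6432

$128.64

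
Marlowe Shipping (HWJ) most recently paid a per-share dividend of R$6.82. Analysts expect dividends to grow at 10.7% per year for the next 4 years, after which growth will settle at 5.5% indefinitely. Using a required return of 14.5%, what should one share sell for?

Two-stage DDM. Project D₁…D_4 at 0.107, terminal growth 0.055, discount at r = 0.145.
D_1 = 7.5497
D_2 = 8.3576
D_3 = 9.2518
D_4 = 10.2418
Terminal value at t=4: TV = D_5/(r−g) = 10.8051/(0.145−0.055) = 120.0563
P₀ = 7.5497/(1+0.145)^1 + 8.3576/(1+0.145)^2 + 9.2518/(1+0.145)^3 + 10.2418/(1+0.145)^4 + 120.0563/(1+0.145)^4 = 94.9399

R$94.94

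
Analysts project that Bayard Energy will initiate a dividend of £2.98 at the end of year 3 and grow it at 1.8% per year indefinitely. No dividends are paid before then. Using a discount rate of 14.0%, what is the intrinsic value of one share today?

Deferred-dividend DDM. At t=2 the remaining stream is a growing perpetuity with first payment D_3 = 2.98.
V_2 = D_3/(r−g) = 2.98/(0.14−0.018) = 24.4262
P₀ = V_2/(1+r)^2 = 24.4262/(1+0.14)^2 = 18.7952

£18.80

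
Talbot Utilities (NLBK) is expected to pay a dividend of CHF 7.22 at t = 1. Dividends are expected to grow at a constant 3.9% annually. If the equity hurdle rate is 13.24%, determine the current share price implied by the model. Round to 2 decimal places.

CHF 77.30

Gordon growth model: P₀ = D₁/(r − g), with D₁ = 7.22 given directly.
P₀ = 7.2200 / (0.1324 − 0.039) = 7.2200 / 0.0934 = 77.3019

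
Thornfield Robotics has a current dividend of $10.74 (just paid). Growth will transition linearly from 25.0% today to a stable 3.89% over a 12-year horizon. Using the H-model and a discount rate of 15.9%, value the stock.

$206.17

H-model: P₀ = D₀[(1+g_L) + H(g_S−g_L)]/(r−g_L), with H = 12/2 = 6.
P₀ = 10.74 × [(1+0.0389) + 6×(0.25−0.0389)] / (0.159−0.0389)
   = 10.74 × 2.3055 / 0.1201 = 206.1704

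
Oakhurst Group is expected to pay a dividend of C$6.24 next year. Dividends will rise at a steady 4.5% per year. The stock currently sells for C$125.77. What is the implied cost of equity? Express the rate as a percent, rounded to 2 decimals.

9.46%

Rearranging the constant-growth DDM: r = D₁/P₀ + g.
r = 6.2400 / 125.77 + 0.045 = 0.04961 + 0.045 = 0.09461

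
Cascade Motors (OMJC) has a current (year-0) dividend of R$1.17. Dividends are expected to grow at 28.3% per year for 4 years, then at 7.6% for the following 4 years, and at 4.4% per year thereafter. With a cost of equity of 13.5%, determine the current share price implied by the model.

Three-stage DDM. Project D₁…D_8; terminal Gordon value at t=8 with g = 0.044; discount at r = 0.135.
D_1 = 1.5011
D_2 = 1.9259
D_3 = 2.4710
D_4 = 3.1702
D_5 = 3.4112
D_6 = 3.6704
D_7 = 3.9494
D_8 = 4.2495
TV_8 = 4.4365/(0.135−0.044) = 48.7529
P₀ = Σ Dₜ/(1+r)ᵗ + TV_8/(1+r)^8 = 30.8189

R$30.82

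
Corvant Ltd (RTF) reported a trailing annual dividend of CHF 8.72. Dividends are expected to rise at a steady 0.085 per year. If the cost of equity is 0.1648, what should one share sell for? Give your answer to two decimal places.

Gordon growth model: P₀ = D₁/(r − g). D₁ = 8.72 × (1 + 0.085) = 9.4612.
P₀ = 9.4612 / (0.1648 − 0.085) = 9.4612 / 0.0798 = 118.5614

CHF 118.56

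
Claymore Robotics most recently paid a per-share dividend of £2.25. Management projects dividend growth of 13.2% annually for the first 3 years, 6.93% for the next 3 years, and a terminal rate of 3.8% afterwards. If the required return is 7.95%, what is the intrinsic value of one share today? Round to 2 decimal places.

£78.14

Three-stage DDM. Project D₁…D_6; terminal Gordon value at t=6 with g = 0.038; discount at r = 0.0795.
D_1 = 2.5470
D_2 = 2.8832
D_3 = 3.2638
D_4 = 3.4900
D_5 = 3.7318
D_6 = 3.9904
TV_6 = 4.1421/(0.0795−0.038) = 99.8090
P₀ = Σ Dₜ/(1+r)ᵗ + TV_6/(1+r)^6 = 78.1370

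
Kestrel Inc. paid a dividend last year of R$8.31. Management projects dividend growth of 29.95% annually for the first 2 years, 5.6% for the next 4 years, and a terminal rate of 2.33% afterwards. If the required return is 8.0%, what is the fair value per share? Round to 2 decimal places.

R$266.01

Three-stage DDM. Project D₁…D_6; terminal Gordon value at t=6 with g = 0.0233; discount at r = 0.08.
D_1 = 10.7988
D_2 = 14.0331
D_3 = 14.8190
D_4 = 15.6488
D_5 = 16.5251
D_6 = 17.4506
TV_6 = 17.8572/(0.08−0.0233) = 314.9410
P₀ = Σ Dₜ/(1+r)ᵗ + TV_6/(1+r)^6 = 266.0059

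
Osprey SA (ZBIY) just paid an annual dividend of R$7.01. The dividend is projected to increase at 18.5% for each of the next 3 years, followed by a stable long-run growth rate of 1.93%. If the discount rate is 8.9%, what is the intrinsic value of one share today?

Two-stage DDM. Project D₁…D_3 at 0.185, terminal growth 0.0193, discount at r = 0.089.
D_1 = 8.3069
D_2 = 9.8436
D_3 = 11.6647
Terminal value at t=3: TV = D_4/(r−g) = 11.8898/(0.089−0.0193) = 170.5856
P₀ = 8.3069/(1+0.089)^1 + 9.8436/(1+0.089)^2 + 11.6647/(1+0.089)^3 + 170.5856/(1+0.089)^3 = 157.0470

R$157.05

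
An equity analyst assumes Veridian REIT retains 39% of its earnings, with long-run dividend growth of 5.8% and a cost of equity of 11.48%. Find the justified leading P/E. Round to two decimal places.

Payout ratio b = 1 − 0.39 = 0.61.
Justified leading P/E = b/(r−g) = 0.61/(0.1148−0.058) = 10.7394

10.74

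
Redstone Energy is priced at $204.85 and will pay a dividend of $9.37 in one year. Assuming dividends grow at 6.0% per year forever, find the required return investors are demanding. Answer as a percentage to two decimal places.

10.57%

Rearranging the constant-growth DDM: r = D₁/P₀ + g.
r = 9.3700 / 204.85 + 0.06 = 0.04574 + 0.06 = 0.10574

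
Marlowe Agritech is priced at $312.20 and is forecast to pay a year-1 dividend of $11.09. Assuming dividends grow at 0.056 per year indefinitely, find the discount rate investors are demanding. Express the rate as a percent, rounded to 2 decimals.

Rearranging the constant-growth DDM: r = D₁/P₀ + g.
r = 11.0900 / 312.20 + 0.056 = 0.03552 + 0.056 = 0.09152

9.15%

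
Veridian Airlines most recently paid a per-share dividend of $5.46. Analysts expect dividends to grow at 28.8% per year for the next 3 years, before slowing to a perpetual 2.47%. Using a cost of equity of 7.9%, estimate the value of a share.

$198.84

Two-stage DDM. Project D₁…D_3 at 0.288, terminal growth 0.0247, discount at r = 0.079.
D_1 = 7.0325
D_2 = 9.0578
D_3 = 11.6665
Terminal value at t=3: TV = D_4/(r−g) = 11.9547/(0.079−0.0247) = 220.1594
P₀ = 7.0325/(1+0.079)^1 + 9.0578/(1+0.079)^2 + 11.6665/(1+0.079)^3 + 220.1594/(1+0.079)^3 = 198.8406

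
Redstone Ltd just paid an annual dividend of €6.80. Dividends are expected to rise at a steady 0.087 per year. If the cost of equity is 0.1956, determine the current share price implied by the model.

€68.06

Gordon growth model: P₀ = D₁/(r − g). D₁ = 6.80 × (1 + 0.087) = 7.3916.
P₀ = 7.3916 / (0.1956 − 0.087) = 7.3916 / 0.1086 = 68.0626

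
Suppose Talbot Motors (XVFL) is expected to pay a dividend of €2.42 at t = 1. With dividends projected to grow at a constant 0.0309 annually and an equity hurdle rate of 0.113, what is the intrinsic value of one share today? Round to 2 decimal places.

Gordon growth model: P₀ = D₁/(r − g), with D₁ = 2.42 given directly.
P₀ = 2.4200 / (0.113 − 0.0309) = 2.4200 / 0.0821 = 29.4762

€29.48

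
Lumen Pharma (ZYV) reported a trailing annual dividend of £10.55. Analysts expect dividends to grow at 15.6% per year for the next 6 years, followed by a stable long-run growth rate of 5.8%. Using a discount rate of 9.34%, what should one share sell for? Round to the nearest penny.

Two-stage DDM. Project D₁…D_6 at 0.156, terminal growth 0.058, discount at r = 0.0934.
D_1 = 12.1958
D_2 = 14.0983
D_3 = 16.2977
D_4 = 18.8401
D_5 = 21.7792
D_6 = 25.1767
Terminal value at t=6: TV = D_7/(r−g) = 26.6370/(0.0934−0.058) = 752.4573
P₀ = 12.1958/(1+0.0934)^1 + 14.0983/(1+0.0934)^2 + 16.2977/(1+0.0934)^3 + 18.8401/(1+0.0934)^4 + 21.7792/(1+0.0934)^5 + 25.1767/(1+0.0934)^6 + 752.4573/(1+0.0934)^6 = 517.6260

£517.63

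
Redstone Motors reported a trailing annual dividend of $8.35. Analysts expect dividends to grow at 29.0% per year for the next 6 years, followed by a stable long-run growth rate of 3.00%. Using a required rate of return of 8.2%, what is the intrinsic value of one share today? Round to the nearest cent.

Two-stage DDM. Project D₁…D_6 at 0.29, terminal growth 0.03, discount at r = 0.082.
D_1 = 10.7715
D_2 = 13.8952
D_3 = 17.9249
D_4 = 23.1231
D_5 = 29.8287
D_6 = 38.4791
Terminal value at t=6: TV = D_7/(r−g) = 39.6335/(0.082−0.03) = 762.1819
P₀ = 10.7715/(1+0.082)^1 + 13.8952/(1+0.082)^2 + 17.9249/(1+0.082)^3 + 23.1231/(1+0.082)^4 + 29.8287/(1+0.082)^5 + 38.4791/(1+0.082)^6 + 762.1819/(1+0.082)^6 = 571.9417

$571.94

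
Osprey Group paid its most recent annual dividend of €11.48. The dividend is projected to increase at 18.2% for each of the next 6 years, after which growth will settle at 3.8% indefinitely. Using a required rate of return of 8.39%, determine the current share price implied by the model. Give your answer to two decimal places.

€530.92

Two-stage DDM. Project D₁…D_6 at 0.182, terminal growth 0.038, discount at r = 0.0839.
D_1 = 13.5694
D_2 = 16.0390
D_3 = 18.9581
D_4 = 22.4084
D_5 = 26.4868
D_6 = 31.3074
Terminal value at t=6: TV = D_7/(r−g) = 32.4971/(0.0839−0.038) = 707.9970
P₀ = 13.5694/(1+0.0839)^1 + 16.0390/(1+0.0839)^2 + 18.9581/(1+0.0839)^3 + 22.4084/(1+0.0839)^4 + 26.4868/(1+0.0839)^5 + 31.3074/(1+0.0839)^6 + 707.9970/(1+0.0839)^6 = 530.9176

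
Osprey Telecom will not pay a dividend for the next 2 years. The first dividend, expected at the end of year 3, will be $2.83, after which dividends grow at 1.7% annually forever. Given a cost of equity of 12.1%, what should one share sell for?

Deferred-dividend DDM. At t=2 the remaining stream is a growing perpetuity with first payment D_3 = 2.83.
V_2 = D_3/(r−g) = 2.83/(0.121−0.017) = 27.2115
P₀ = V_2/(1+r)^2 = 27.2115/(1+0.121)^2 = 21.6542

$21.65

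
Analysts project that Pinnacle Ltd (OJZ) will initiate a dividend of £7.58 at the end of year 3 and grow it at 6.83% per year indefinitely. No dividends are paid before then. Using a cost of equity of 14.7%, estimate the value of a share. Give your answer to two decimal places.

Deferred-dividend DDM. At t=2 the remaining stream is a growing perpetuity with first payment D_3 = 7.58.
V_2 = D_3/(r−g) = 7.58/(0.147−0.0683) = 96.3151
P₀ = V_2/(1+r)^2 = 96.3151/(1+0.147)^2 = 73.2095

£73.21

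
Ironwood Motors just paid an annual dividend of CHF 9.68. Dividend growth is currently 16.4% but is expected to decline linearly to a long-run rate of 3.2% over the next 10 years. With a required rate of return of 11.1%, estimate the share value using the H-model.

CHF 207.32

H-model: P₀ = D₀[(1+g_L) + H(g_S−g_L)]/(r−g_L), with H = 10/2 = 5.
P₀ = 9.68 × [(1+0.032) + 5×(0.164−0.032)] / (0.111−0.032)
   = 9.68 × 1.6920 / 0.079 = 207.3235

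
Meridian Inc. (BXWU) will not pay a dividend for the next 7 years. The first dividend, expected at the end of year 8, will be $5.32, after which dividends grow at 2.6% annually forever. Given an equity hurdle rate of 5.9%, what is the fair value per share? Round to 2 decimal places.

Deferred-dividend DDM. At t=7 the remaining stream is a growing perpetuity with first payment D_8 = 5.32.
V_7 = D_8/(r−g) = 5.32/(0.059−0.026) = 161.2121
P₀ = V_7/(1+r)^7 = 161.2121/(1+0.059)^7 = 107.9260

$107.93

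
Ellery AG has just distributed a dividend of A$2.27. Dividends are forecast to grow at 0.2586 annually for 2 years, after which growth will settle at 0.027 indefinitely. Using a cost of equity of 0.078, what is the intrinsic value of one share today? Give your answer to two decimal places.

Two-stage DDM. Project D₁…D_2 at 0.2586, terminal growth 0.027, discount at r = 0.078.
D_1 = 2.8570
D_2 = 3.5958
Terminal value at t=2: TV = D_3/(r−g) = 3.6929/(0.078−0.027) = 72.4105
P₀ = 2.8570/(1+0.078)^1 + 3.5958/(1+0.078)^2 + 72.4105/(1+0.078)^2 = 68.0555

A$68.06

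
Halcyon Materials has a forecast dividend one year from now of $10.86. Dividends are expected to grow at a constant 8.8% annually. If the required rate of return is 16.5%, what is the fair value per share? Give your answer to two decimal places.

Gordon growth model: P₀ = D₁/(r − g), with D₁ = 10.86 given directly.
P₀ = 10.8600 / (0.165 − 0.088) = 10.8600 / 0.077 = 141.0390

$141.04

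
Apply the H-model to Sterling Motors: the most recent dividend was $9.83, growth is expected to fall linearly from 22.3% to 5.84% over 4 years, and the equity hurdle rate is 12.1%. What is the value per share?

H-model: P₀ = D₀[(1+g_L) + H(g_S−g_L)]/(r−g_L), with H = 4/2 = 2.
P₀ = 9.83 × [(1+0.0584) + 2×(0.223−0.0584)] / (0.121−0.0584)
   = 9.83 × 1.3876 / 0.0626 = 217.8931

$217.89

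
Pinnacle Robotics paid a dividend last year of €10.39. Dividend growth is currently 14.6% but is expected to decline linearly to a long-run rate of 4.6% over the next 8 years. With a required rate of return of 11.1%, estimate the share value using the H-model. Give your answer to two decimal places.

€231.14

H-model: P₀ = D₀[(1+g_L) + H(g_S−g_L)]/(r−g_L), with H = 8/2 = 4.
P₀ = 10.39 × [(1+0.046) + 4×(0.146−0.046)] / (0.111−0.046)
   = 10.39 × 1.4460 / 0.065 = 231.1375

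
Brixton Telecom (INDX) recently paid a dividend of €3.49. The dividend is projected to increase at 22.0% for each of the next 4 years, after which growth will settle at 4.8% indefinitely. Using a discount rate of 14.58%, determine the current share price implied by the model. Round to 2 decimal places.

€64.44

Two-stage DDM. Project D₁…D_4 at 0.22, terminal growth 0.048, discount at r = 0.1458.
D_1 = 4.2578
D_2 = 5.1945
D_3 = 6.3373
D_4 = 7.7315
Terminal value at t=4: TV = D_5/(r−g) = 8.1026/(0.1458−0.048) = 82.8490
P₀ = 4.2578/(1+0.1458)^1 + 5.1945/(1+0.1458)^2 + 6.3373/(1+0.1458)^3 + 7.7315/(1+0.1458)^4 + 82.8490/(1+0.1458)^4 = 64.4388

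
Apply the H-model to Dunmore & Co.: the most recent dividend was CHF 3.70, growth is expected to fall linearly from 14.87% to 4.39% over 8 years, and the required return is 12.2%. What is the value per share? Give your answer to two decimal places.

CHF 69.31

H-model: P₀ = D₀[(1+g_L) + H(g_S−g_L)]/(r−g_L), with H = 8/2 = 4.
P₀ = 3.70 × [(1+0.0439) + 4×(0.1487−0.0439)] / (0.122−0.0439)
   = 3.70 × 1.4631 / 0.0781 = 69.3146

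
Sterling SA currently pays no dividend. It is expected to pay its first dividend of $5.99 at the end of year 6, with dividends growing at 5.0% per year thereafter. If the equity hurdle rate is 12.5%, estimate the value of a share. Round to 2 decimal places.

$44.32

Deferred-dividend DDM. At t=5 the remaining stream is a growing perpetuity with first payment D_6 = 5.99.
V_5 = D_6/(r−g) = 5.99/(0.125−0.05) = 79.8667
P₀ = V_5/(1+r)^5 = 79.8667/(1+0.125)^5 = 44.3203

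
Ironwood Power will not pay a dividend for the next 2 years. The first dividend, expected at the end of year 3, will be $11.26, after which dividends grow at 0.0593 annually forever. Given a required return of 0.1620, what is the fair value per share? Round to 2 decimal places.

Deferred-dividend DDM. At t=2 the remaining stream is a growing perpetuity with first payment D_3 = 11.26.
V_2 = D_3/(r−g) = 11.26/(0.162−0.0593) = 109.6397
P₀ = V_2/(1+r)^2 = 109.6397/(1+0.162)^2 = 81.1999

$81.20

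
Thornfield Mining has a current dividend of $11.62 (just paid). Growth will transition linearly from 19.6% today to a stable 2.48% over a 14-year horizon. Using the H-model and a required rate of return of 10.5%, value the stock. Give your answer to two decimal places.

$322.11

H-model: P₀ = D₀[(1+g_L) + H(g_S−g_L)]/(r−g_L), with H = 14/2 = 7.
P₀ = 11.62 × [(1+0.0248) + 7×(0.196−0.0248)] / (0.105−0.0248)
   = 11.62 × 2.2232 / 0.0802 = 322.1145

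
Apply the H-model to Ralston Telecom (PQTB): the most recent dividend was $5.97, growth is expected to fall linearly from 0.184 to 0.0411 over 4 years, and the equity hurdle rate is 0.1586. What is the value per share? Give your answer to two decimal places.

H-model: P₀ = D₀[(1+g_L) + H(g_S−g_L)]/(r−g_L), with H = 4/2 = 2.
P₀ = 5.97 × [(1+0.0411) + 2×(0.184−0.0411)] / (0.1586−0.0411)
   = 5.97 × 1.3269 / 0.1175 = 67.4178

$67.42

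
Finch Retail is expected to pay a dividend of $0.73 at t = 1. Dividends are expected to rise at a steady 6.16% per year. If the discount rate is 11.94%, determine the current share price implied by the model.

Gordon growth model: P₀ = D₁/(r − g), with D₁ = 0.73 given directly.
P₀ = 0.7300 / (0.1194 − 0.0616) = 0.7300 / 0.0578 = 12.6298

$12.63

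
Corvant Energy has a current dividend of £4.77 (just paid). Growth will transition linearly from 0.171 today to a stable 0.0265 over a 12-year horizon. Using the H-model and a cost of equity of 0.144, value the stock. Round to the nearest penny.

£76.87

H-model: P₀ = D₀[(1+g_L) + H(g_S−g_L)]/(r−g_L), with H = 12/2 = 6.
P₀ = 4.77 × [(1+0.0265) + 6×(0.171−0.0265)] / (0.144−0.0265)
   = 4.77 × 1.8935 / 0.1175 = 76.8680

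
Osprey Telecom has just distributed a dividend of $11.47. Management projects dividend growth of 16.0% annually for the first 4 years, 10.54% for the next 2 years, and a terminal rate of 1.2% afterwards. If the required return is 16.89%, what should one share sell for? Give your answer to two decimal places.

$129.65

Three-stage DDM. Project D₁…D_6; terminal Gordon value at t=6 with g = 0.012; discount at r = 0.1689.
D_1 = 13.3052
D_2 = 15.4340
D_3 = 17.9035
D_4 = 20.7680
D_5 = 22.9570
D_6 = 25.3767
TV_6 = 25.6812/(0.1689−0.012) = 163.6786
P₀ = Σ Dₜ/(1+r)ᵗ + TV_6/(1+r)^6 = 129.6517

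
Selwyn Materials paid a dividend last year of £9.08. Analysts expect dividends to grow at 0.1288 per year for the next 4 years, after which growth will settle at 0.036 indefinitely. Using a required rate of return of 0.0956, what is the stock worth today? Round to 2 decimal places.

Two-stage DDM. Project D₁…D_4 at 0.1288, terminal growth 0.036, discount at r = 0.0956.
D_1 = 10.2495
D_2 = 11.5696
D_3 = 13.0598
D_4 = 14.7419
Terminal value at t=4: TV = D_5/(r−g) = 15.2726/(0.0956−0.036) = 256.2520
P₀ = 10.2495/(1+0.0956)^1 + 11.5696/(1+0.0956)^2 + 13.0598/(1+0.0956)^3 + 14.7419/(1+0.0956)^4 + 256.2520/(1+0.0956)^4 = 217.0084

£217.01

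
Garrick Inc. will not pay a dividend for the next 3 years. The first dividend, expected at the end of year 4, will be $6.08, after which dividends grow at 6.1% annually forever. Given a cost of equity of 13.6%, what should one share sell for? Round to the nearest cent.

Deferred-dividend DDM. At t=3 the remaining stream is a growing perpetuity with first payment D_4 = 6.08.
V_3 = D_4/(r−g) = 6.08/(0.136−0.061) = 81.0667
P₀ = V_3/(1+r)^3 = 81.0667/(1+0.136)^3 = 55.2977

$55.30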